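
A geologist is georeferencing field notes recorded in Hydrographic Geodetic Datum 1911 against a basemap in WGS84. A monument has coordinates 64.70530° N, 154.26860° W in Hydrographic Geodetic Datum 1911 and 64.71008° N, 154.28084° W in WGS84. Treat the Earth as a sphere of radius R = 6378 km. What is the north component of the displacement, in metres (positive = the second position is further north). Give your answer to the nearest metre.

ΔN = 532 m

Δφ = 64.71008° − 64.70530° = +0.00478°; Δλ = -154.28084° − -154.26860° = -0.01224°.
1° along a meridian = πR/180 = 111317 m.
ΔN = Δφ × 111317 = 532.1 m; ΔE = Δλ × 111317 × cos(64.70530°) = -0.01224 × 111317 × 0.427274 = -582.2 m.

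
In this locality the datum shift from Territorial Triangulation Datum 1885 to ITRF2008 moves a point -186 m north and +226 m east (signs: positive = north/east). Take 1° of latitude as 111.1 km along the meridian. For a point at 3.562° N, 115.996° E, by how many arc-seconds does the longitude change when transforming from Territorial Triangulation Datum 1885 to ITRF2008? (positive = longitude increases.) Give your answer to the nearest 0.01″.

Δλ = 7.34″

At latitude 3.562°, cos φ = 0.998068.
1° of longitude at this latitude = 111.1 × cos φ = 110.89 km, so Δλ = 226.0 / 110885.4 = 0.0020381° = 7.337″.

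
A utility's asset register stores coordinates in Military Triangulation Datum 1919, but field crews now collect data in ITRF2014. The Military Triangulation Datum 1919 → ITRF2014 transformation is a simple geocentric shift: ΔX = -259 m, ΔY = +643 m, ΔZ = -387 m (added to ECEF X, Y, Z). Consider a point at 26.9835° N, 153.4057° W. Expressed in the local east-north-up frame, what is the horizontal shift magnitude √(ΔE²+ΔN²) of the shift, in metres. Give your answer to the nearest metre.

761 m

At φ = 26.9835°, λ = -153.4057°: sin φ = 0.453734, cos φ = 0.891137, sin λ = -0.447670, cos λ = -0.894199.
ΔE = −sin λ·ΔX + cos λ·ΔY = −(-0.447670)·(-259) + (-0.894199)·(643) = -690.92 m.
ΔN = −sin φ cos λ·ΔX − sin φ sin λ·ΔY + cos φ·ΔZ = −(0.453734)(-0.894199)(-259) − (0.453734)(-0.447670)(643) + (0.891137)(-387) = -319.35 m.
Horizontal magnitude = √(ΔE² + ΔN²) = √((-690.92)² + (-319.35)²) = 761.15 m.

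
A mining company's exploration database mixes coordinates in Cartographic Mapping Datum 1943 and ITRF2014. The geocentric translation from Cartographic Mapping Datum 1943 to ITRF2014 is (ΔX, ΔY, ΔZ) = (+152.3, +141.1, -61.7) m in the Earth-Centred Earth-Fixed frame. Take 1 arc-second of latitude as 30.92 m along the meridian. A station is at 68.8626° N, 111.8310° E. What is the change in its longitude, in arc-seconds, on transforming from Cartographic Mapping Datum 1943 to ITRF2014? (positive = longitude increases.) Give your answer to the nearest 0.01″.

sin φ = 0.932718, cos φ = 0.360606, sin λ = 0.928285, cos λ = -0.371870.
East component: ΔE = −sin λ·ΔX + cos λ·ΔY = −(0.928285)(152.3) + (-0.371870)(141.1) = -193.85 m.
1° of latitude spans 3600 × 30.92 = 111312 m; at latitude φ, 1° of longitude spans that × cos φ = 40139.7 m, so Δλ = -193.85 / 40139.7 × 3600 = -17.386″.

Δλ = -17.39″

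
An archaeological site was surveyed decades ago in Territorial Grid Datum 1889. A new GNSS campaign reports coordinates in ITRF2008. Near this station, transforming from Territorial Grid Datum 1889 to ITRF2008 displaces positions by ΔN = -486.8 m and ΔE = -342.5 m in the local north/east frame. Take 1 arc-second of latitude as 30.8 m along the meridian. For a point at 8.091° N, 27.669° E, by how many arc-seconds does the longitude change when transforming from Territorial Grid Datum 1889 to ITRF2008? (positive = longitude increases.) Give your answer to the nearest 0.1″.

Δλ = -11.2″

At latitude 8.091°, cos φ = 0.990046.
1″ of longitude at this latitude = 30.80 × cos φ = 30.4934 m, so Δλ = -342.5 / 30.4934 = -11.232″.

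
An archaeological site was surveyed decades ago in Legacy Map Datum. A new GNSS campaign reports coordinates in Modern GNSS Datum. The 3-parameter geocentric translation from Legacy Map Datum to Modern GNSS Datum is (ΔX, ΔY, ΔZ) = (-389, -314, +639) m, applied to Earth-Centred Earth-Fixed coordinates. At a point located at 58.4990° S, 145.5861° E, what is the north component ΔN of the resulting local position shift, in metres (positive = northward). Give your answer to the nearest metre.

ΔN = 456 m

The local north axis is (−sin φ cos λ, −sin φ sin λ, cos φ), giving ΔN = 273.623 − 151.310 + 333.886 = 456.20 m.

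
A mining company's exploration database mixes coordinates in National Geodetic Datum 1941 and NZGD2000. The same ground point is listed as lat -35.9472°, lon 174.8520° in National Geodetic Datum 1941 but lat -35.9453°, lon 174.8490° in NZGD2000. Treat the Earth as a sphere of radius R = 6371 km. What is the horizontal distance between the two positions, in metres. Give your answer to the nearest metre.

Δφ = -35.9453° − -35.9472° = +0.0019°; Δλ = 174.8490° − 174.8520° = -0.0030°.
1° along a meridian = πR/180 = 111195 m.
ΔN = Δφ × 111195 = 211.3 m; ΔE = Δλ × 111195 × cos(-35.9472°) = -0.0030 × 111195 × 0.809558 = -270.1 m.
Distance = √(ΔE² + ΔN²) = √((-270.1)² + 211.3²) = 342.9 m.

343 m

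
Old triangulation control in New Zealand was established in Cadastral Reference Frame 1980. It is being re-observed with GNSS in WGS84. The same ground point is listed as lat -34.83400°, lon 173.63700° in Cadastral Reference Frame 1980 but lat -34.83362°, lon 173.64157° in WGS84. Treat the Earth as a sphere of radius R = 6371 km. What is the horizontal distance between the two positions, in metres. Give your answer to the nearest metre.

419 m

Δφ = -34.83362° − -34.83400° = +0.00038°; Δλ = 173.64157° − 173.63700° = +0.00457°.
1° along a meridian = πR/180 = 111195 m.
ΔN = Δφ × 111195 = 42.3 m; ΔE = Δλ × 111195 × cos(-34.83400°) = +0.00457 × 111195 × 0.820810 = 417.1 m.
Distance = √(ΔE² + ΔN²) = √(417.1² + 42.3²) = 419.2 m.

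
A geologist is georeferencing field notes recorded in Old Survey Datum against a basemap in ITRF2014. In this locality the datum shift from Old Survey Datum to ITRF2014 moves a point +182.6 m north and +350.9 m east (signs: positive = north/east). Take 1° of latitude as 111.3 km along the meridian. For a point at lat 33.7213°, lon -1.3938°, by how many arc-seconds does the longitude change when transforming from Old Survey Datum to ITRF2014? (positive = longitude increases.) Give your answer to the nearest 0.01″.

Δλ = 13.65″

At latitude 33.7213°, cos φ = 0.831748.
1° of longitude at this latitude = 111.3 × cos φ = 92.57 km, so Δλ = 350.9 / 92573.5 = 0.0037905° = 13.646″.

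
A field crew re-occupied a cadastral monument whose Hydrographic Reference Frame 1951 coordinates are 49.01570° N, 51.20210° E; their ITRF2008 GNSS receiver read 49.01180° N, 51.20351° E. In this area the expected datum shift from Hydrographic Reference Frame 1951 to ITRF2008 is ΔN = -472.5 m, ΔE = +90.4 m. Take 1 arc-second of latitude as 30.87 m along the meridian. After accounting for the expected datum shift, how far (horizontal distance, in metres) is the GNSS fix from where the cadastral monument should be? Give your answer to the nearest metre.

Observed coordinate differences: Δφ = -0.00390°, Δλ = +0.00141°.
Converting to metres (1° lat = 111132 m, cos φ = 0.655852): observed ΔN = -433.4 m, observed ΔE = 102.8 m.
Subtracting the expected shift leaves a residual of -433.4 − (-472.5) = 39.1 m north and 102.8 − (90.4) = 12.4 m east.
Residual distance = √(39.1² + 12.4²) = 41.0 m.

41 m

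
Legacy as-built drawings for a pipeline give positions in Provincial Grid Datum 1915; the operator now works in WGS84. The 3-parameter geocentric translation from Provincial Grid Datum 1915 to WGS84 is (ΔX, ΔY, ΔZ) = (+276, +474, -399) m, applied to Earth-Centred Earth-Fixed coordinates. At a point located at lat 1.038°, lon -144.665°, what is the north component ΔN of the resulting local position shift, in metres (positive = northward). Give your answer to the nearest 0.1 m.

ΔN = -389.9 m

At φ = 1.038°, λ = -144.665°: sin φ = 0.018116, cos φ = 0.999836, sin λ = -0.578356, cos λ = -0.815784.
ΔN = −sin φ cos λ·ΔX − sin φ sin λ·ΔY + cos φ·ΔZ = −(0.018116)(-0.815784)(276) − (0.018116)(-0.578356)(474) + (0.999836)(-399) = -389.89 m.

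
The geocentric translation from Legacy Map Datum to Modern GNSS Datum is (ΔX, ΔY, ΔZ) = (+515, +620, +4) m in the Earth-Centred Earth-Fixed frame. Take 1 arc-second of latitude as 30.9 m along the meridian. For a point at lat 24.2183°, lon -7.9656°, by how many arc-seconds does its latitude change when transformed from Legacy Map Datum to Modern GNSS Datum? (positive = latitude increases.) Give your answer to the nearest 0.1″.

sin φ = 0.410214, cos φ = 0.911989, sin λ = -0.138579, cos λ = 0.990351.
North component: ΔN = −sin φ cos λ·ΔX − sin φ sin λ·ΔY + cos φ·ΔZ = −(0.410214)(0.990351)(515) − (0.410214)(-0.138579)(620) + (0.911989)(4) = -170.33 m.
1° of latitude spans 3600 × 30.90 = 111240 m, so Δφ = -170.33 / 111240 × 3600 = -5.512″.

Δφ = -5.5″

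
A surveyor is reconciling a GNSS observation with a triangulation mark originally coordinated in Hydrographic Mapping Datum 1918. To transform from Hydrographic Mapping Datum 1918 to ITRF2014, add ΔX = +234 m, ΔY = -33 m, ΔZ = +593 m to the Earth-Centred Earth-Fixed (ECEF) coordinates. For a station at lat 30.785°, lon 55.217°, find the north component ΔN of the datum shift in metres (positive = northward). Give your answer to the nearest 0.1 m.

ΔN = 455.0 m

At φ = 30.785°, λ = 55.217°: sin φ = 0.511818, cos φ = 0.859094, sin λ = 0.821319, cos λ = 0.570470.
ΔN = −sin φ cos λ·ΔX − sin φ sin λ·ΔY + cos φ·ΔZ = −(0.511818)(0.570470)(234) − (0.511818)(0.821319)(-33) + (0.859094)(593) = 454.99 m.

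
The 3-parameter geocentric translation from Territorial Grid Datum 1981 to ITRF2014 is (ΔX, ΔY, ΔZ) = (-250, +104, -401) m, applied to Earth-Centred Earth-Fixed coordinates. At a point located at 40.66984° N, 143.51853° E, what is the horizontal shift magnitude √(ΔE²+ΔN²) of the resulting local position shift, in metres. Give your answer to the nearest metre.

480 m

The local east axis at (φ, λ) is (−sin λ, cos λ, 0), so ΔE = −sin(143.51853°)·(-250) + cos(143.51853°)·104 = 65.02 m.
The local north axis is (−sin φ cos λ, −sin φ sin λ, cos φ), giving ΔN = -131.000 − 40.298 − 304.149 = -475.45 m.
Horizontal magnitude = √(ΔE² + ΔN²) = √(65.02² + (-475.45)²) = 479.87 m.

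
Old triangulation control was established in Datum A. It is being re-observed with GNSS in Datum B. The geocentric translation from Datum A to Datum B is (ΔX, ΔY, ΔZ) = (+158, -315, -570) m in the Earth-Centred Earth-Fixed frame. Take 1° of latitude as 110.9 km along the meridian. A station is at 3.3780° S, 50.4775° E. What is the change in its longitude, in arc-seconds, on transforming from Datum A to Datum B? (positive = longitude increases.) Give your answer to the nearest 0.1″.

sin φ = -0.058923, cos φ = 0.998263, sin λ = 0.771375, cos λ = 0.636381.
East component: ΔE = −sin λ·ΔX + cos λ·ΔY = −(0.771375)(158) + (0.636381)(-315) = -322.34 m.
1° of latitude spans 110900 m; at latitude φ, 1° of longitude spans that × cos φ = 110707.3 m, so Δλ = -322.34 / 110707.3 × 3600 = -10.482″.

Δλ = -10.5″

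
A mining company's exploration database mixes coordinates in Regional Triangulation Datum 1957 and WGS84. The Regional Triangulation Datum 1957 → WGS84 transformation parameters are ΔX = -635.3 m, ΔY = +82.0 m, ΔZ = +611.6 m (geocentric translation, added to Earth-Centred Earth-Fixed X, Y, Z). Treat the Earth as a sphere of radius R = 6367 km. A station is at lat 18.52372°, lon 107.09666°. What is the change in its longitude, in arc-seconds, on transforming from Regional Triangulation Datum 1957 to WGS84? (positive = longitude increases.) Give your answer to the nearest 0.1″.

sin φ = 0.317697, cos φ = 0.948192, sin λ = 0.955810, cos λ = -0.293985.
East component: ΔE = −sin λ·ΔX + cos λ·ΔY = −(0.955810)(-635.3) + (-0.293985)(82.0) = 583.12 m.
1° of latitude spans πR/180 = 111125 m; at latitude φ, 1° of longitude spans that × cos φ = 105368.0 m, so Δλ = 583.12 / 105368.0 × 3600 = 19.923″.

Δλ = 19.9″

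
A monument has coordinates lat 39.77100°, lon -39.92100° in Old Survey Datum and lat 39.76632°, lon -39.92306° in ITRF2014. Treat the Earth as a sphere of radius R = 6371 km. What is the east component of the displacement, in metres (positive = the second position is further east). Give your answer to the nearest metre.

ΔE = -176 m

Δφ = 39.76632° − 39.77100° = -0.00468°; Δλ = -39.92306° − -39.92100° = -0.00206°.
1° along a meridian = πR/180 = 111195 m.
ΔN = Δφ × 111195 = -520.4 m; ΔE = Δλ × 111195 × cos(39.77100°) = -0.00206 × 111195 × 0.768607 = -176.1 m.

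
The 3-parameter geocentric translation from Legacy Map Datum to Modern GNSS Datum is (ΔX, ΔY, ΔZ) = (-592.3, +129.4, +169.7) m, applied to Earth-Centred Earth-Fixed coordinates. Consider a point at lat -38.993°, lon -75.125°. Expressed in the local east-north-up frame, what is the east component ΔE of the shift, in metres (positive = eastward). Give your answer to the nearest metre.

At φ = -38.993°, λ = -75.125°: sin φ = -0.629225, cos φ = 0.777223, sin λ = -0.966488, cos λ = 0.256711.
ΔE = −sin λ·ΔX + cos λ·ΔY = −(-0.966488)·(-592.3) + (0.256711)·(129.4) = -539.23 m.

ΔE = -539 m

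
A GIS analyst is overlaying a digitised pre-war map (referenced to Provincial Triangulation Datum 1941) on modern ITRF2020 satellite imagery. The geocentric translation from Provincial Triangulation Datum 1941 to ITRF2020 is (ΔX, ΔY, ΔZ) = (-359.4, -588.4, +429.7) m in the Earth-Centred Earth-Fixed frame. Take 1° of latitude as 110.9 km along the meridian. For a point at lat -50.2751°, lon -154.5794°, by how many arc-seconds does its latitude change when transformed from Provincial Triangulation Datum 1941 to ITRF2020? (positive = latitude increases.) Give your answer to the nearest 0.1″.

Δφ = 23.3″

sin φ = -0.769122, cos φ = 0.639102, sin λ = -0.429260, cos λ = -0.903181.
North component: ΔN = −sin φ cos λ·ΔX − sin φ sin λ·ΔY + cos φ·ΔZ = −(-0.769122)(-0.903181)(-359.4) − (-0.769122)(-0.429260)(-588.4) + (0.639102)(429.7) = 718.54 m.
1° of latitude spans 110900 m, so Δφ = 718.54 / 110900 × 3600 = 23.325″.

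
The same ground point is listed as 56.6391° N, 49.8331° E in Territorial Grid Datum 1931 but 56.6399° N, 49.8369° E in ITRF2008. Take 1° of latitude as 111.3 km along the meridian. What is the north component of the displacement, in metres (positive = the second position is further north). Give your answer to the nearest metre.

Δφ = 56.6399° − 56.6391° = +0.0008°; Δλ = 49.8369° − 49.8331° = +0.0038°.
ΔN = Δφ × 111300 = 89.0 m; ΔE = Δλ × 111300 × cos(56.6391°) = +0.0038 × 111300 × 0.549911 = 232.6 m.

ΔN = 89 m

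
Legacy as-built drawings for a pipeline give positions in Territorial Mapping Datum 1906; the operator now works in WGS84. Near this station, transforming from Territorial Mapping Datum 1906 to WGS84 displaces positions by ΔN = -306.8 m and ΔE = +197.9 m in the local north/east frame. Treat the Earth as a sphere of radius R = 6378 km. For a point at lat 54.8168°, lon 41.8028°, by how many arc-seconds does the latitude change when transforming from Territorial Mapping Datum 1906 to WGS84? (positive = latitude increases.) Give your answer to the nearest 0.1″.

Δφ = -9.9″

On a sphere of radius R, 1 rad of latitude = R, so Δφ = ΔN / R = -306.8 / 6378000 = -4.8103e-05 rad = -9.922″.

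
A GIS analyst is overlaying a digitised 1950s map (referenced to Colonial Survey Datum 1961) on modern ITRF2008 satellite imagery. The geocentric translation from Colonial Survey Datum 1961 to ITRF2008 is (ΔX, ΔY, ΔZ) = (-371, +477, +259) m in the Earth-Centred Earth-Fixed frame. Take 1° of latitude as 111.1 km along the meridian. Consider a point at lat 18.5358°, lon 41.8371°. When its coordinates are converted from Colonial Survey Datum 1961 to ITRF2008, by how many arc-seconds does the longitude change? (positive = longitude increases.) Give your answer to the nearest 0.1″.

sin φ = 0.317897, cos φ = 0.948125, sin λ = 0.667015, cos λ = 0.745044.
East component: ΔE = −sin λ·ΔX + cos λ·ΔY = −(0.667015)(-371) + (0.745044)(477) = 602.85 m.
1° of latitude spans 111100 m; at latitude φ, 1° of longitude spans that × cos φ = 105336.7 m, so Δλ = 602.85 / 105336.7 × 3600 = 20.603″.

Δλ = 20.6″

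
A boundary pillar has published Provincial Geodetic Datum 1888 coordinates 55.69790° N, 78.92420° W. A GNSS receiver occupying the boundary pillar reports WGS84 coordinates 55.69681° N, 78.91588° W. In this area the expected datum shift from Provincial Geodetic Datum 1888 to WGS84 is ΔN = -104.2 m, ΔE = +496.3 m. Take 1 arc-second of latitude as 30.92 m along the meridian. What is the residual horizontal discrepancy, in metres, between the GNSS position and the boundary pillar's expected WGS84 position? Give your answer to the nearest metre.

31 m

Observed coordinate differences: Δφ = -0.00109°, Δλ = +0.00832°.
Converting to metres (1° lat = 111312 m, cos φ = 0.563556): observed ΔN = -121.3 m, observed ΔE = 521.9 m.
Subtracting the expected shift leaves a residual of -121.3 − (-104.2) = -17.1 m north and 521.9 − (496.3) = 25.6 m east.
Residual distance = √((-17.1)² + 25.6²) = 30.8 m.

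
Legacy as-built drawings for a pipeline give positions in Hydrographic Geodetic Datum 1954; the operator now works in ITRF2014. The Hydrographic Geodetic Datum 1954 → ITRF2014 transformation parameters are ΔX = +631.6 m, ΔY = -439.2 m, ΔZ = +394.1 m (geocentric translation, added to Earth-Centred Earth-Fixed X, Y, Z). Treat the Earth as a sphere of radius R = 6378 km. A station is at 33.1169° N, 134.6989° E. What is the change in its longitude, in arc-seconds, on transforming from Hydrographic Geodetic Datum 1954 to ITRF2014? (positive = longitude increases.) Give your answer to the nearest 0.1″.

Δλ = -5.4″

sin φ = 0.546349, cos φ = 0.837558, sin λ = 0.710813, cos λ = -0.703381.
East component: ΔE = −sin λ·ΔX + cos λ·ΔY = −(0.710813)(631.6) + (-0.703381)(-439.2) = -140.02 m.
1° of latitude spans πR/180 = 111317 m; at latitude φ, 1° of longitude spans that × cos φ = 93234.5 m, so Δλ = -140.02 / 93234.5 × 3600 = -5.407″.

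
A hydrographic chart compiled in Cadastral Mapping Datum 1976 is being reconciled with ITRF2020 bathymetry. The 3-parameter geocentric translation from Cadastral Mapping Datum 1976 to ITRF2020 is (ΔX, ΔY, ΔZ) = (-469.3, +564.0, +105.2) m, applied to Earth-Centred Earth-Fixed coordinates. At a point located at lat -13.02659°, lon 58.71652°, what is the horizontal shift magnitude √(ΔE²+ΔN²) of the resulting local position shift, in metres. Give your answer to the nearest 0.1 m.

711.3 m

The local east axis at (φ, λ) is (−sin λ, cos λ, 0), so ΔE = −sin(58.71652°)·(-469.3) + cos(58.71652°)·564.0 = 693.94 m.
The local north axis is (−sin φ cos λ, −sin φ sin λ, cos φ), giving ΔN = -54.930 + 108.644 + 102.493 = 156.21 m.
Horizontal magnitude = √(ΔE² + ΔN²) = √(693.94² + 156.21²) = 711.30 m.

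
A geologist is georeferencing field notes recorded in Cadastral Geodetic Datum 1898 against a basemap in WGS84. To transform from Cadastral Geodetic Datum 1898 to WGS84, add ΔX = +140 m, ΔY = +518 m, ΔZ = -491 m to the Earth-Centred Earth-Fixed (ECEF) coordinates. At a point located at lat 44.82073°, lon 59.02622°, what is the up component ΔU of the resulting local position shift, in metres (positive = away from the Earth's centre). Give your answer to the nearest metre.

The local up (radial) axis is (cos φ cos λ, cos φ sin λ, sin φ), giving ΔU = 51.106 + 315.032 − 346.101 = 20.04 m.

ΔU = 20 m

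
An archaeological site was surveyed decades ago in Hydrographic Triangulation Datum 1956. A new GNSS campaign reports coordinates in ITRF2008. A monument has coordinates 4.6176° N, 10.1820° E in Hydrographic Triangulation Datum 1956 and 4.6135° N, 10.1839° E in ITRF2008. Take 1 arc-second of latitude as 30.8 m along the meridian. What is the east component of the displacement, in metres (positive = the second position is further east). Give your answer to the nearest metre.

ΔE = 210 m

Δφ = 4.6135° − 4.6176° = -0.0041°; Δλ = 10.1839° − 10.1820° = +0.0019°.
1° of latitude = 3600 × 30.80 = 110880 m.
ΔN = Δφ × 110880 = -454.6 m; ΔE = Δλ × 110880 × cos(4.6176°) = +0.0019 × 110880 × 0.996754 = 210.0 m.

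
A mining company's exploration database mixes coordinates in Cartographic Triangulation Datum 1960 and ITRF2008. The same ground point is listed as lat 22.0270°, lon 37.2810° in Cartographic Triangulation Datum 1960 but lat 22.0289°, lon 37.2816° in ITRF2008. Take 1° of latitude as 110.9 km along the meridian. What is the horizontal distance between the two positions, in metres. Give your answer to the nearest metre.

Δφ = 22.0289° − 22.0270° = +0.0019°; Δλ = 37.2816° − 37.2810° = +0.0006°.
ΔN = Δφ × 110900 = 210.7 m; ΔE = Δλ × 110900 × cos(22.0270°) = +0.0006 × 110900 × 0.927007 = 61.7 m.
Distance = √(ΔE² + ΔN²) = √(61.7² + 210.7²) = 219.6 m.

220 m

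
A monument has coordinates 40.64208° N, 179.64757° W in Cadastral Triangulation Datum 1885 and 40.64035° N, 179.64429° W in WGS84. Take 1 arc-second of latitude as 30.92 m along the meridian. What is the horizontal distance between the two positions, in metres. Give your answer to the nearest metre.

Δφ = 40.64035° − 40.64208° = -0.00173°; Δλ = -179.64429° − -179.64757° = +0.00328°.
1° of latitude = 3600 × 30.92 = 111312 m.
ΔN = Δφ × 111312 = -192.6 m; ΔE = Δλ × 111312 × cos(40.64208°) = +0.00328 × 111312 × 0.758793 = 277.0 m.
Distance = √(ΔE² + ΔN²) = √(277.0² + (-192.6)²) = 337.4 m.

337 m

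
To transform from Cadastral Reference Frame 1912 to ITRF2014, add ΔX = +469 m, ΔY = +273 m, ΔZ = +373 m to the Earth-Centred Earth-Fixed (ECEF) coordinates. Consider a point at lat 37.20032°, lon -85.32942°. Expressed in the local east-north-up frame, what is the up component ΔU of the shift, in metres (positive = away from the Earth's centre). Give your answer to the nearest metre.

ΔU = 39 m

The local up (radial) axis is (cos φ cos λ, cos φ sin λ, sin φ), giving ΔU = 30.419 − 216.730 + 225.517 = 39.21 m.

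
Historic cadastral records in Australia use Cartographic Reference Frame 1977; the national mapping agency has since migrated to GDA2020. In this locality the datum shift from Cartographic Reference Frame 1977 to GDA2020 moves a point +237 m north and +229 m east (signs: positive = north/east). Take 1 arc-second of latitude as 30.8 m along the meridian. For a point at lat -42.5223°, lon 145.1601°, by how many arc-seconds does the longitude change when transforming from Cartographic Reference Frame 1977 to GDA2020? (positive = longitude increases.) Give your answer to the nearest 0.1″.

At latitude -42.5223°, cos φ = 0.737014.
1″ of longitude at this latitude = 30.80 × cos φ = 22.7000 m, so Δλ = 229.0 / 22.7000 = 10.088″.

Δλ = 10.1″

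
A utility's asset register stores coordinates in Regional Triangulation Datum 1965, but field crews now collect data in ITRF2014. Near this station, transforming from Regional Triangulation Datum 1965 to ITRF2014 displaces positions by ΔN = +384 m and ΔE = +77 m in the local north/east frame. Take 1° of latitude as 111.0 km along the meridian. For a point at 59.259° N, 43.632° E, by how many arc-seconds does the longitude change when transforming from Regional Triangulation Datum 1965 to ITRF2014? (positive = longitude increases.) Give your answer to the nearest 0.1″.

Δλ = 4.9″

At latitude 59.259°, cos φ = 0.511158.
1° of longitude at this latitude = 111.0 × cos φ = 56.74 km, so Δλ = 77.0 / 56738.5 = 0.0013571° = 4.886″.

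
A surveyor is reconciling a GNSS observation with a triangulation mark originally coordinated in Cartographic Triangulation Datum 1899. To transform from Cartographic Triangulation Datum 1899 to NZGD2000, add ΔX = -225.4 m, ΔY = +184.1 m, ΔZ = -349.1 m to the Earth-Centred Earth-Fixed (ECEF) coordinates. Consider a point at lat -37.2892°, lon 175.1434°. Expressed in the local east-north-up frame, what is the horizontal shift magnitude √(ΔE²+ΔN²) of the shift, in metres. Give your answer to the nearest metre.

At φ = -37.2892°, λ = 175.1434°: sin φ = -0.605838, cos φ = 0.795588, sin λ = 0.084662, cos λ = -0.996410.
ΔE = −sin λ·ΔX + cos λ·ΔY = −(0.084662)·(-225.4) + (-0.996410)·(184.1) = -164.36 m.
ΔN = −sin φ cos λ·ΔX − sin φ sin λ·ΔY + cos φ·ΔZ = −(-0.605838)(-0.996410)(-225.4) − (-0.605838)(0.084662)(184.1) + (0.795588)(-349.1) = -132.23 m.
Horizontal magnitude = √(ΔE² + ΔN²) = √((-164.36)² + (-132.23)²) = 210.95 m.

211 m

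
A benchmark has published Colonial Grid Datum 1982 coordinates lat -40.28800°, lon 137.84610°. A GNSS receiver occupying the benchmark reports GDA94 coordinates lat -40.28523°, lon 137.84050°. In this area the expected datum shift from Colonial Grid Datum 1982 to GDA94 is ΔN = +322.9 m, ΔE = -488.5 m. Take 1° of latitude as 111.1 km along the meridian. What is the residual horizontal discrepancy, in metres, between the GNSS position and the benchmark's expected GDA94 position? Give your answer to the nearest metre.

Observed coordinate differences: Δφ = +0.00277°, Δλ = -0.00560°.
Converting to metres (1° lat = 111100 m, cos φ = 0.762804): observed ΔN = 307.7 m, observed ΔE = -474.6 m.
Subtracting the expected shift leaves a residual of 307.7 − (322.9) = -15.2 m north and -474.6 − (-488.5) = 13.9 m east.
Residual distance = √((-15.2)² + 13.9²) = 20.6 m.

21 m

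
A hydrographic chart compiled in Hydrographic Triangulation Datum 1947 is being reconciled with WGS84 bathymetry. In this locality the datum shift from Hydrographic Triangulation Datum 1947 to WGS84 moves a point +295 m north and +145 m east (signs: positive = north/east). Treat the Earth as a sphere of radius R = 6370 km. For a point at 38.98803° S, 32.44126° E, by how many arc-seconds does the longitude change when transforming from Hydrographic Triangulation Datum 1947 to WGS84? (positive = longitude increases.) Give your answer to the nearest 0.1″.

Δλ = 6.0″

At latitude -38.98803°, cos φ = 0.777277.
One radian of longitude at latitude φ spans R cos φ, so Δλ = ΔE / (R cos φ) = 145.0 / (6370000 × 0.777277) = 2.9285e-05 rad = 6.041″.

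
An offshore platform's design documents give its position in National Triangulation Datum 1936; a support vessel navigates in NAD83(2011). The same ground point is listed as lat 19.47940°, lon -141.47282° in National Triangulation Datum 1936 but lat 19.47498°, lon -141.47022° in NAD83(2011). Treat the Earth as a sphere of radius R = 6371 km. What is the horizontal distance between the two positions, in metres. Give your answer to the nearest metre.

Δφ = 19.47498° − 19.47940° = -0.00442°; Δλ = -141.47022° − -141.47282° = +0.00260°.
1° along a meridian = πR/180 = 111195 m.
ΔN = Δφ × 111195 = -491.5 m; ΔE = Δλ × 111195 × cos(19.47940°) = +0.00260 × 111195 × 0.942761 = 272.6 m.
Distance = √(ΔE² + ΔN²) = √(272.6² + (-491.5)²) = 562.0 m.

562 m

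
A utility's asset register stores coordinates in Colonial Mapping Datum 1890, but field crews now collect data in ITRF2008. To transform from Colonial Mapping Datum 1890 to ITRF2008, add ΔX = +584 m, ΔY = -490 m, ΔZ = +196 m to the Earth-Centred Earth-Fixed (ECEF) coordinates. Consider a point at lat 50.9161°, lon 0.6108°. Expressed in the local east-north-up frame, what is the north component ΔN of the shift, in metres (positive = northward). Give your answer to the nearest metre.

ΔN = -326 m

At φ = 50.9161°, λ = 0.6108°: sin φ = 0.776224, cos φ = 0.630458, sin λ = 0.010660, cos λ = 0.999943.
ΔN = −sin φ cos λ·ΔX − sin φ sin λ·ΔY + cos φ·ΔZ = −(0.776224)(0.999943)(584) − (0.776224)(0.010660)(-490) + (0.630458)(196) = -325.66 m.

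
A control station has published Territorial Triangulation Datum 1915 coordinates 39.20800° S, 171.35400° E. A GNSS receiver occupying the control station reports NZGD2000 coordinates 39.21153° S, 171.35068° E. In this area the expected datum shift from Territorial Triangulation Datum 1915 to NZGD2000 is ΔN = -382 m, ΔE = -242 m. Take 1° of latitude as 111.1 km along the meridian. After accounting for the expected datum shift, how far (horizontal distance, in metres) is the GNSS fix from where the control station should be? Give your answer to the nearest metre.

45 m

Observed coordinate differences: Δφ = -0.00353°, Δλ = -0.00332°.
Converting to metres (1° lat = 111100 m, cos φ = 0.774856): observed ΔN = -392.2 m, observed ΔE = -285.8 m.
Subtracting the expected shift leaves a residual of -392.2 − (-382) = -10.2 m north and -285.8 − (-242) = -43.8 m east.
Residual distance = √((-10.2)² + (-43.8)²) = 45.0 m.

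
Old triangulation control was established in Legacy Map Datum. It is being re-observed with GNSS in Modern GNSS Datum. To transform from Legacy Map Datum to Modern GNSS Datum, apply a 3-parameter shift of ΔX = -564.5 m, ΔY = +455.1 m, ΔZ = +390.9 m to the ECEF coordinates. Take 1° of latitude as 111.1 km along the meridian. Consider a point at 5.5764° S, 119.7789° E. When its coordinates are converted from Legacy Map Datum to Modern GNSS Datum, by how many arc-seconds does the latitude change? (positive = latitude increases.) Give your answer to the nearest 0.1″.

Δφ = 14.7″

sin φ = -0.097173, cos φ = 0.995268, sin λ = 0.867948, cos λ = -0.496654.
North component: ΔN = −sin φ cos λ·ΔX − sin φ sin λ·ΔY + cos φ·ΔZ = −(-0.097173)(-0.496654)(-564.5) − (-0.097173)(0.867948)(455.1) + (0.995268)(390.9) = 454.68 m.
1° of latitude spans 111100 m, so Δφ = 454.68 / 111100 × 3600 = 14.733″.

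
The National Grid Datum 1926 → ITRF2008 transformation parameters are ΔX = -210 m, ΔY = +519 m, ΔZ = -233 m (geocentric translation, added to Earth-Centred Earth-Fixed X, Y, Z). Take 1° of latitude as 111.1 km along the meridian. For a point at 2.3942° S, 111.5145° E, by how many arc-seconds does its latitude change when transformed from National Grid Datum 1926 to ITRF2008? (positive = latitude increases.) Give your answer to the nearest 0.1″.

Δφ = -6.8″

sin φ = -0.041775, cos φ = 0.999127, sin λ = 0.930325, cos λ = -0.366737.
North component: ΔN = −sin φ cos λ·ΔX − sin φ sin λ·ΔY + cos φ·ΔZ = −(-0.041775)(-0.366737)(-210) − (-0.041775)(0.930325)(519) + (0.999127)(-233) = -209.41 m.
1° of latitude spans 111100 m, so Δφ = -209.41 / 111100 × 3600 = -6.786″.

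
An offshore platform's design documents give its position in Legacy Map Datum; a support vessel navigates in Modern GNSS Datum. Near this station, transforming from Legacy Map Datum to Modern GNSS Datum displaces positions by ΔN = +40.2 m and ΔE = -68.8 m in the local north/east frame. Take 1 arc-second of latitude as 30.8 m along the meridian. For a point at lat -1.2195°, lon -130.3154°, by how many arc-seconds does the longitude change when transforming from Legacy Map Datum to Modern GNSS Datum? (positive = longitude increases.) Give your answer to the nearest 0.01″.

At latitude -1.2195°, cos φ = 0.999773.
1″ of longitude at this latitude = 30.80 × cos φ = 30.7930 m, so Δλ = -68.8 / 30.7930 = -2.234″.

Δλ = -2.23″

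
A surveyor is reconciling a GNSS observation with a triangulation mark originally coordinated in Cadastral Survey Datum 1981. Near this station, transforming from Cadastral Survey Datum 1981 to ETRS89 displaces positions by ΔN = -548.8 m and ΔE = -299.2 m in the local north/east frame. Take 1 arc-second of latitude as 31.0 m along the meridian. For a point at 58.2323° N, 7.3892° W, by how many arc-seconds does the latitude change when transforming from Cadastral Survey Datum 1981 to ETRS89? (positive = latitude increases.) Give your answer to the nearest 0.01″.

Δφ = -17.70″

1″ of latitude = 31.00 m, so Δφ = -548.8 / 31.00 = -17.703″.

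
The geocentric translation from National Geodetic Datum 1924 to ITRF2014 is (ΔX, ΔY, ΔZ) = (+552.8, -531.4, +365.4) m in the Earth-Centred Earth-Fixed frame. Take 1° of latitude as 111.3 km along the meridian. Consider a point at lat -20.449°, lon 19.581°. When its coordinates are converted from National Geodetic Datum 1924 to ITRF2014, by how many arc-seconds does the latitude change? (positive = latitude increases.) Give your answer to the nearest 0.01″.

sin φ = -0.349373, cos φ = 0.936984, sin λ = 0.335139, cos λ = 0.942169.
North component: ΔN = −sin φ cos λ·ΔX − sin φ sin λ·ΔY + cos φ·ΔZ = −(-0.349373)(0.942169)(552.8) − (-0.349373)(0.335139)(-531.4) + (0.936984)(365.4) = 462.12 m.
1° of latitude spans 111300 m, so Δφ = 462.12 / 111300 × 3600 = 14.947″.

Δφ = 14.95″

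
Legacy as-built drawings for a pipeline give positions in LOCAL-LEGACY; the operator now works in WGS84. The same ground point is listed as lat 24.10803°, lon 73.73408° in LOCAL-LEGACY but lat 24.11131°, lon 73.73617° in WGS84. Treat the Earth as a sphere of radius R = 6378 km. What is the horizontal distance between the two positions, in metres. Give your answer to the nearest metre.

Δφ = 24.11131° − 24.10803° = +0.00328°; Δλ = 73.73617° − 73.73408° = +0.00209°.
1° along a meridian = πR/180 = 111317 m.
ΔN = Δφ × 111317 = 365.1 m; ΔE = Δλ × 111317 × cos(24.10803°) = +0.00209 × 111317 × 0.912777 = 212.4 m.
Distance = √(ΔE² + ΔN²) = √(212.4² + 365.1²) = 422.4 m.

422 m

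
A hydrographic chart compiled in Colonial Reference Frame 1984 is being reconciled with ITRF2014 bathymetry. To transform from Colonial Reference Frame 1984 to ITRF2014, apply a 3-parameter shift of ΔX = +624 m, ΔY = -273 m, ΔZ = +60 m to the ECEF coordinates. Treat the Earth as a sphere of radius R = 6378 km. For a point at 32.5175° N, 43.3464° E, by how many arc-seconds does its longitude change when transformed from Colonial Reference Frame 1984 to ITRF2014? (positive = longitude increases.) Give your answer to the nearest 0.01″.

sin φ = 0.537557, cos φ = 0.843227, sin λ = 0.686408, cos λ = 0.727217.
East component: ΔE = −sin λ·ΔX + cos λ·ΔY = −(0.686408)(624) + (0.727217)(-273) = -626.85 m.
1° of latitude spans πR/180 = 111317 m; at latitude φ, 1° of longitude spans that × cos φ = 93865.6 m, so Δλ = -626.85 / 93865.6 × 3600 = -24.041″.

Δλ = -24.04″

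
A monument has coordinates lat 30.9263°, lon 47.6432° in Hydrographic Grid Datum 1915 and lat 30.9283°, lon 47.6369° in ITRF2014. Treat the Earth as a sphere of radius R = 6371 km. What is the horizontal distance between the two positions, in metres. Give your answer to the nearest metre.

Δφ = 30.9283° − 30.9263° = +0.0020°; Δλ = 47.6369° − 47.6432° = -0.0063°.
1° along a meridian = πR/180 = 111195 m.
ΔN = Δφ × 111195 = 222.4 m; ΔE = Δλ × 111195 × cos(30.9263°) = -0.0063 × 111195 × 0.857829 = -600.9 m.
Distance = √(ΔE² + ΔN²) = √((-600.9)² + 222.4²) = 640.8 m.

641 m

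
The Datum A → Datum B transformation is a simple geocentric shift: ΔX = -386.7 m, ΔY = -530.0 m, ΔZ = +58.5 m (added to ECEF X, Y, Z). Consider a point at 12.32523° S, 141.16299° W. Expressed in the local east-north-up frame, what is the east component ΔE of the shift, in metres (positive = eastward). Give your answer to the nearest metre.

The local east axis at (φ, λ) is (−sin λ, cos λ, 0), so ΔE = −sin(-141.16299°)·(-386.7) + cos(-141.16299°)·(-530.0) = 170.33 m.

ΔE = 170 m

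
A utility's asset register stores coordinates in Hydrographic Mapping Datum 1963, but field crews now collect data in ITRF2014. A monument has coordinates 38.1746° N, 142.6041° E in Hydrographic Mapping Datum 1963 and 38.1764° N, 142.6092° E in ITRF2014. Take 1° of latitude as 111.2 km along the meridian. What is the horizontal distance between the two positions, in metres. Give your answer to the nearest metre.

Δφ = 38.1764° − 38.1746° = +0.0018°; Δλ = 142.6092° − 142.6041° = +0.0051°.
ΔN = Δφ × 111200 = 200.2 m; ΔE = Δλ × 111200 × cos(38.1746°) = +0.0051 × 111200 × 0.786131 = 445.8 m.
Distance = √(ΔE² + ΔN²) = √(445.8² + 200.2²) = 488.7 m.

489 m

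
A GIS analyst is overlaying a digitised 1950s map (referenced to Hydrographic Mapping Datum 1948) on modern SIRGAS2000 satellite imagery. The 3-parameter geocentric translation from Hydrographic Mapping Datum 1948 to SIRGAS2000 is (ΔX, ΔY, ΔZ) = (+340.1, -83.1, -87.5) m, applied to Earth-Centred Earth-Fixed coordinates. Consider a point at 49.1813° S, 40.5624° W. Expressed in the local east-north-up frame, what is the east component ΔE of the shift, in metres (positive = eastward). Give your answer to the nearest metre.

At φ = -49.1813°, λ = -40.5624°: sin φ = -0.756782, cos φ = 0.653668, sin λ = -0.650276, cos λ = 0.759698.
ΔE = −sin λ·ΔX + cos λ·ΔY = −(-0.650276)·(340.1) + (0.759698)·(-83.1) = 158.03 m.

ΔE = 158 m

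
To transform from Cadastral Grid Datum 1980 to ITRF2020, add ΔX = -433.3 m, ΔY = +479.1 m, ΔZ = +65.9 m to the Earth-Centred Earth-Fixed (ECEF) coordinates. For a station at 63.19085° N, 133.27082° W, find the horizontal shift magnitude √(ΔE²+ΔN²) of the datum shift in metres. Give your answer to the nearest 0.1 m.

At φ = 63.19085°, λ = -133.27082°: sin φ = 0.892514, cos φ = 0.451020, sin λ = -0.728122, cos λ = -0.685448.
ΔE = −sin λ·ΔX + cos λ·ΔY = −(-0.728122)·(-433.3) + (-0.685448)·(479.1) = -643.89 m.
ΔN = −sin φ cos λ·ΔX − sin φ sin λ·ΔY + cos φ·ΔZ = −(0.892514)(-0.685448)(-433.3) − (0.892514)(-0.728122)(479.1) + (0.451020)(65.9) = 75.99 m.
Horizontal magnitude = √(ΔE² + ΔN²) = √((-643.89)² + 75.99²) = 648.36 m.

648.4 m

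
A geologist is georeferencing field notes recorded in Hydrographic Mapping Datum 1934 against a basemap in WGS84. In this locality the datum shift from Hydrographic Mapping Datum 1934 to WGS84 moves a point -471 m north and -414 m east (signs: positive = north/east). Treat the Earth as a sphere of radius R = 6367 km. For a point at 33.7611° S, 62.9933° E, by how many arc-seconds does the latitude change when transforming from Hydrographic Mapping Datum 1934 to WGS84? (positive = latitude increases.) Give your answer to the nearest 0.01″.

Δφ = -15.26″

On a sphere of radius R, 1 rad of latitude = R, so Δφ = ΔN / R = -471.0 / 6367000 = -7.3975e-05 rad = -15.258″.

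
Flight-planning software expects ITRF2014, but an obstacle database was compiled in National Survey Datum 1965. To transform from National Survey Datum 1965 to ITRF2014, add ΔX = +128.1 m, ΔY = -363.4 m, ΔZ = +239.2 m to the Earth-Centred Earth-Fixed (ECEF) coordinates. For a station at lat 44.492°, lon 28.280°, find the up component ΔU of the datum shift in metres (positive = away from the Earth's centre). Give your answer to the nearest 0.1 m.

At φ = 44.492°, λ = 28.280°: sin φ = 0.700810, cos φ = 0.713348, sin λ = 0.473781, cos λ = 0.880643.
ΔU = cos φ cos λ·ΔX + cos φ sin λ·ΔY + sin φ·ΔZ = (0.713348)(0.880643)(128.1) + (0.713348)(0.473781)(-363.4) + (0.700810)(239.2) = 125.29 m.

ΔU = 125.3 m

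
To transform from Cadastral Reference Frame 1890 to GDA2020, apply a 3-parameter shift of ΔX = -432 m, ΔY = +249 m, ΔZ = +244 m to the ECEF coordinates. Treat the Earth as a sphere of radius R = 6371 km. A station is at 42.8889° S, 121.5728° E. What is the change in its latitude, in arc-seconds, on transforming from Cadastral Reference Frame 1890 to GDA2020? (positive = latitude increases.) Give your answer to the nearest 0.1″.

sin φ = -0.680579, cos φ = 0.732675, sin λ = 0.851976, cos λ = -0.523582.
North component: ΔN = −sin φ cos λ·ΔX − sin φ sin λ·ΔY + cos φ·ΔZ = −(-0.680579)(-0.523582)(-432) − (-0.680579)(0.851976)(249) + (0.732675)(244) = 477.09 m.
1° of latitude spans πR/180 = 111195 m, so Δφ = 477.09 / 111195 × 3600 = 15.446″.

Δφ = 15.4″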